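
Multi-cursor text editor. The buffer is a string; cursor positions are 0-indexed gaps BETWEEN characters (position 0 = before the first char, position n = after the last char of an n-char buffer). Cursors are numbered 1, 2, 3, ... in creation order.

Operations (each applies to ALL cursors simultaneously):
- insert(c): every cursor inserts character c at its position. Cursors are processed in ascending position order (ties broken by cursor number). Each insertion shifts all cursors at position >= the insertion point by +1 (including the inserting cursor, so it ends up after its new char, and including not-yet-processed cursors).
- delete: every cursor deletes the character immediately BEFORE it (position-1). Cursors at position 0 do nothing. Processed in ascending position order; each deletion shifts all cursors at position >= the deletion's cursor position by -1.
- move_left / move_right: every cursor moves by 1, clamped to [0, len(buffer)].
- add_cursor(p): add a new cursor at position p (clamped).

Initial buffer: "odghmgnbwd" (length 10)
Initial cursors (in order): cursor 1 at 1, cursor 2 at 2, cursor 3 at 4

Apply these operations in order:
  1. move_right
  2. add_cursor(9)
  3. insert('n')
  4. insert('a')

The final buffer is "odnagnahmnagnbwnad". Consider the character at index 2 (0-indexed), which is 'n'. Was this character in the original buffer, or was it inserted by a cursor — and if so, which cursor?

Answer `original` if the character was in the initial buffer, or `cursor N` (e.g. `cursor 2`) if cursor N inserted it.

Answer: cursor 1

Derivation:
After op 1 (move_right): buffer="odghmgnbwd" (len 10), cursors c1@2 c2@3 c3@5, authorship ..........
After op 2 (add_cursor(9)): buffer="odghmgnbwd" (len 10), cursors c1@2 c2@3 c3@5 c4@9, authorship ..........
After op 3 (insert('n')): buffer="odngnhmngnbwnd" (len 14), cursors c1@3 c2@5 c3@8 c4@13, authorship ..1.2..3....4.
After op 4 (insert('a')): buffer="odnagnahmnagnbwnad" (len 18), cursors c1@4 c2@7 c3@11 c4@17, authorship ..11.22..33....44.
Authorship (.=original, N=cursor N): . . 1 1 . 2 2 . . 3 3 . . . . 4 4 .
Index 2: author = 1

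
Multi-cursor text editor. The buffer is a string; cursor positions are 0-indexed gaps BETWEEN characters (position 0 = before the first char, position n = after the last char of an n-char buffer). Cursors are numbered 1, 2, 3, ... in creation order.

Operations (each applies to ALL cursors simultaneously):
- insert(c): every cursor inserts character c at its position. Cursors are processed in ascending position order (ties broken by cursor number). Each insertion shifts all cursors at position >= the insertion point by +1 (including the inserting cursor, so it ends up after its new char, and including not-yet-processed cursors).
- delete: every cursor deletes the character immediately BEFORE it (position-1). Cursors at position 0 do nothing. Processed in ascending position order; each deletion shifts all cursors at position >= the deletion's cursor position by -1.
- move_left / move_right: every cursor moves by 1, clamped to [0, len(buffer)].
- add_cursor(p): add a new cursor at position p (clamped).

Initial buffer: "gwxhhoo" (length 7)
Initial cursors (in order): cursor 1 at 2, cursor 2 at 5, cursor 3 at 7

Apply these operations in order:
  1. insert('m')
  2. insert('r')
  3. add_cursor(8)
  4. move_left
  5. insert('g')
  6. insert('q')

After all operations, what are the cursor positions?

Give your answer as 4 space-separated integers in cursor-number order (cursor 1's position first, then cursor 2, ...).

After op 1 (insert('m')): buffer="gwmxhhmoom" (len 10), cursors c1@3 c2@7 c3@10, authorship ..1...2..3
After op 2 (insert('r')): buffer="gwmrxhhmroomr" (len 13), cursors c1@4 c2@9 c3@13, authorship ..11...22..33
After op 3 (add_cursor(8)): buffer="gwmrxhhmroomr" (len 13), cursors c1@4 c4@8 c2@9 c3@13, authorship ..11...22..33
After op 4 (move_left): buffer="gwmrxhhmroomr" (len 13), cursors c1@3 c4@7 c2@8 c3@12, authorship ..11...22..33
After op 5 (insert('g')): buffer="gwmgrxhhgmgroomgr" (len 17), cursors c1@4 c4@9 c2@11 c3@16, authorship ..111...4222..333
After op 6 (insert('q')): buffer="gwmgqrxhhgqmgqroomgqr" (len 21), cursors c1@5 c4@11 c2@14 c3@20, authorship ..1111...442222..3333

Answer: 5 14 20 11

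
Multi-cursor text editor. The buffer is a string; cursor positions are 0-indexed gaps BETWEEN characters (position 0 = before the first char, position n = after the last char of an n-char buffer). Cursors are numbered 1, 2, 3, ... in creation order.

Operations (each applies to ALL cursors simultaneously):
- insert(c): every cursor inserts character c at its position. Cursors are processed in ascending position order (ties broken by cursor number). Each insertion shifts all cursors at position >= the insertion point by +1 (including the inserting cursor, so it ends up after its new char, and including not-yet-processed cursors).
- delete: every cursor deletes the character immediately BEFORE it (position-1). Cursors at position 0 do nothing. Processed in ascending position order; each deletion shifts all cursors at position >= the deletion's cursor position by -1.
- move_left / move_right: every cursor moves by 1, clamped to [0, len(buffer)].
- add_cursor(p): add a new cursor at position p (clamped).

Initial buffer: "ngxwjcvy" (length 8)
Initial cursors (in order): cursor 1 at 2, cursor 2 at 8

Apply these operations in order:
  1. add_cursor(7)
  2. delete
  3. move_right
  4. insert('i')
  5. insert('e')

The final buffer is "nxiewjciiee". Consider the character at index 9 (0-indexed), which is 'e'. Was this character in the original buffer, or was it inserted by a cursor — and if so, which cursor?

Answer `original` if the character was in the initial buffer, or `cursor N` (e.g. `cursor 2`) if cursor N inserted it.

After op 1 (add_cursor(7)): buffer="ngxwjcvy" (len 8), cursors c1@2 c3@7 c2@8, authorship ........
After op 2 (delete): buffer="nxwjc" (len 5), cursors c1@1 c2@5 c3@5, authorship .....
After op 3 (move_right): buffer="nxwjc" (len 5), cursors c1@2 c2@5 c3@5, authorship .....
After op 4 (insert('i')): buffer="nxiwjcii" (len 8), cursors c1@3 c2@8 c3@8, authorship ..1...23
After op 5 (insert('e')): buffer="nxiewjciiee" (len 11), cursors c1@4 c2@11 c3@11, authorship ..11...2323
Authorship (.=original, N=cursor N): . . 1 1 . . . 2 3 2 3
Index 9: author = 2

Answer: cursor 2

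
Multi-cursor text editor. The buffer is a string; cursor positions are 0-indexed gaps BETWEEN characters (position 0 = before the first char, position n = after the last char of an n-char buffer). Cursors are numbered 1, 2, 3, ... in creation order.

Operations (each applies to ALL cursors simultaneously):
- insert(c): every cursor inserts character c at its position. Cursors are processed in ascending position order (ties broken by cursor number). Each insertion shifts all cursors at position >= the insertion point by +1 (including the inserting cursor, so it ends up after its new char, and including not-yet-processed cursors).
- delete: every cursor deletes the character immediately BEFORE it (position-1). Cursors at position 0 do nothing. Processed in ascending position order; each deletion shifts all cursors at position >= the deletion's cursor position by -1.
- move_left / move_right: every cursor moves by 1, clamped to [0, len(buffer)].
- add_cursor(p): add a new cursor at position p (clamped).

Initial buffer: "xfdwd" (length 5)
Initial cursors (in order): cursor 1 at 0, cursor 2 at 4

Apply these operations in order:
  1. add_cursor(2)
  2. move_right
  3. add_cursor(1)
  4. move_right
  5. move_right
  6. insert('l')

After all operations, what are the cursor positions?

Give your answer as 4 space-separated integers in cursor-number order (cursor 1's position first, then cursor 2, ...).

After op 1 (add_cursor(2)): buffer="xfdwd" (len 5), cursors c1@0 c3@2 c2@4, authorship .....
After op 2 (move_right): buffer="xfdwd" (len 5), cursors c1@1 c3@3 c2@5, authorship .....
After op 3 (add_cursor(1)): buffer="xfdwd" (len 5), cursors c1@1 c4@1 c3@3 c2@5, authorship .....
After op 4 (move_right): buffer="xfdwd" (len 5), cursors c1@2 c4@2 c3@4 c2@5, authorship .....
After op 5 (move_right): buffer="xfdwd" (len 5), cursors c1@3 c4@3 c2@5 c3@5, authorship .....
After op 6 (insert('l')): buffer="xfdllwdll" (len 9), cursors c1@5 c4@5 c2@9 c3@9, authorship ...14..23

Answer: 5 9 9 5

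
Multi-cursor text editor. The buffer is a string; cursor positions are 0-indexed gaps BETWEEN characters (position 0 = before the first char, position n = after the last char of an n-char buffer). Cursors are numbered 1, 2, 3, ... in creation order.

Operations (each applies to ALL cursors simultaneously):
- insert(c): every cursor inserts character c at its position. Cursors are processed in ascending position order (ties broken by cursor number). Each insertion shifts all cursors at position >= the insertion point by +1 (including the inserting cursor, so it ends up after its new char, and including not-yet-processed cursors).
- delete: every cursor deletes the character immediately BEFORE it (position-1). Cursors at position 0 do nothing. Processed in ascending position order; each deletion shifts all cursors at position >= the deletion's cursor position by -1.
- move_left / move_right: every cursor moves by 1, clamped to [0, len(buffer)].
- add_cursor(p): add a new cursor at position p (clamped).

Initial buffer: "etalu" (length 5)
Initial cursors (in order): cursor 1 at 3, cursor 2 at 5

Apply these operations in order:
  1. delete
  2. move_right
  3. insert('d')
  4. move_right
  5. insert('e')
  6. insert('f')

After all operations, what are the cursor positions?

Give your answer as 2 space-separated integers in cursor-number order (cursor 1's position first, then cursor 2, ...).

After op 1 (delete): buffer="etl" (len 3), cursors c1@2 c2@3, authorship ...
After op 2 (move_right): buffer="etl" (len 3), cursors c1@3 c2@3, authorship ...
After op 3 (insert('d')): buffer="etldd" (len 5), cursors c1@5 c2@5, authorship ...12
After op 4 (move_right): buffer="etldd" (len 5), cursors c1@5 c2@5, authorship ...12
After op 5 (insert('e')): buffer="etlddee" (len 7), cursors c1@7 c2@7, authorship ...1212
After op 6 (insert('f')): buffer="etlddeeff" (len 9), cursors c1@9 c2@9, authorship ...121212

Answer: 9 9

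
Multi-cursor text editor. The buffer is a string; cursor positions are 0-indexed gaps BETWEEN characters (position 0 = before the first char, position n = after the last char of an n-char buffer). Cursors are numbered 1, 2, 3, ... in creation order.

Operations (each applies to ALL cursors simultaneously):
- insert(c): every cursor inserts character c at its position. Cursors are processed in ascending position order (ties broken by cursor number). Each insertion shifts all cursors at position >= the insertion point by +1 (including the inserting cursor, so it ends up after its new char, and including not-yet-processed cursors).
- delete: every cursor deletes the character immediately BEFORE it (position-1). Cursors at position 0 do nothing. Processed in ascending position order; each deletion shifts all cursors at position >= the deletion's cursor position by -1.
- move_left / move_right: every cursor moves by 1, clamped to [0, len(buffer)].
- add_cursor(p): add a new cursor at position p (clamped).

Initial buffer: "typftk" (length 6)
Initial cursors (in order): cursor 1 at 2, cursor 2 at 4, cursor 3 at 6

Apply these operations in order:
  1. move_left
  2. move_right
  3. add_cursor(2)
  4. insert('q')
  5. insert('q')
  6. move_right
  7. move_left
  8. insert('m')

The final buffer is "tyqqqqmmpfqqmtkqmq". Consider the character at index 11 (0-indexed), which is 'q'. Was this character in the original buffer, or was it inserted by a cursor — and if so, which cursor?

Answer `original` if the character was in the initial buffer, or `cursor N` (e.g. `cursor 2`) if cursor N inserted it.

Answer: cursor 2

Derivation:
After op 1 (move_left): buffer="typftk" (len 6), cursors c1@1 c2@3 c3@5, authorship ......
After op 2 (move_right): buffer="typftk" (len 6), cursors c1@2 c2@4 c3@6, authorship ......
After op 3 (add_cursor(2)): buffer="typftk" (len 6), cursors c1@2 c4@2 c2@4 c3@6, authorship ......
After op 4 (insert('q')): buffer="tyqqpfqtkq" (len 10), cursors c1@4 c4@4 c2@7 c3@10, authorship ..14..2..3
After op 5 (insert('q')): buffer="tyqqqqpfqqtkqq" (len 14), cursors c1@6 c4@6 c2@10 c3@14, authorship ..1414..22..33
After op 6 (move_right): buffer="tyqqqqpfqqtkqq" (len 14), cursors c1@7 c4@7 c2@11 c3@14, authorship ..1414..22..33
After op 7 (move_left): buffer="tyqqqqpfqqtkqq" (len 14), cursors c1@6 c4@6 c2@10 c3@13, authorship ..1414..22..33
After op 8 (insert('m')): buffer="tyqqqqmmpfqqmtkqmq" (len 18), cursors c1@8 c4@8 c2@13 c3@17, authorship ..141414..222..333
Authorship (.=original, N=cursor N): . . 1 4 1 4 1 4 . . 2 2 2 . . 3 3 3
Index 11: author = 2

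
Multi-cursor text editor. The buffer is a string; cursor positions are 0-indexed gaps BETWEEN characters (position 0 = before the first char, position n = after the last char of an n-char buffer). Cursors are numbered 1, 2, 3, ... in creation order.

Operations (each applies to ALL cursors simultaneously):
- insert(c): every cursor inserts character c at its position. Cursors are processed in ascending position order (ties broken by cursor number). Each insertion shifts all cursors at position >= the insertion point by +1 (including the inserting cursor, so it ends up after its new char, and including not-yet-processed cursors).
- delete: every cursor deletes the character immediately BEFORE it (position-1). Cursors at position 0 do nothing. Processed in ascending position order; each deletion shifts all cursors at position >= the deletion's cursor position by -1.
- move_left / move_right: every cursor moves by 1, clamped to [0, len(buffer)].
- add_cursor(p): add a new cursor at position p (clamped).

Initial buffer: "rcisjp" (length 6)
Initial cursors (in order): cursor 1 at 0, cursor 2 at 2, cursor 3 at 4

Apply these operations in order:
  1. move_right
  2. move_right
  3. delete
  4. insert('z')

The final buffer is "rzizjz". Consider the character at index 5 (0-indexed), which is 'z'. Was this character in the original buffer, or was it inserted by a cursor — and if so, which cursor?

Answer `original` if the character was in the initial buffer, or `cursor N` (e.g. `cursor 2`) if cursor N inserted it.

Answer: cursor 3

Derivation:
After op 1 (move_right): buffer="rcisjp" (len 6), cursors c1@1 c2@3 c3@5, authorship ......
After op 2 (move_right): buffer="rcisjp" (len 6), cursors c1@2 c2@4 c3@6, authorship ......
After op 3 (delete): buffer="rij" (len 3), cursors c1@1 c2@2 c3@3, authorship ...
After op 4 (insert('z')): buffer="rzizjz" (len 6), cursors c1@2 c2@4 c3@6, authorship .1.2.3
Authorship (.=original, N=cursor N): . 1 . 2 . 3
Index 5: author = 3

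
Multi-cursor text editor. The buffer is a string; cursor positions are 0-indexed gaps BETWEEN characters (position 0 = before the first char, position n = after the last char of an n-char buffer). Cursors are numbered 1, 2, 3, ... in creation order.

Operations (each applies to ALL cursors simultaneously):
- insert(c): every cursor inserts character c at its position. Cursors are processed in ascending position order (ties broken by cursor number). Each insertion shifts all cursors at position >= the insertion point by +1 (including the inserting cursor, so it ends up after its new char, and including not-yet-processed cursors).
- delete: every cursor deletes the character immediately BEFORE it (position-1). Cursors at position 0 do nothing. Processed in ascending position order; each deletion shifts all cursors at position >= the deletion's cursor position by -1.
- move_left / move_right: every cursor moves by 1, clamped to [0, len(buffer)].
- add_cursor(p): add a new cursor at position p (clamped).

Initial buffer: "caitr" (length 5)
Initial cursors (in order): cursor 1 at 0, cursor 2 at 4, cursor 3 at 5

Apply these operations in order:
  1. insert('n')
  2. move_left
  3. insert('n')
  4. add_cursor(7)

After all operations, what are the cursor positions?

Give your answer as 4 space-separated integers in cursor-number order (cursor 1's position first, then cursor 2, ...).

Answer: 1 7 10 7

Derivation:
After op 1 (insert('n')): buffer="ncaitnrn" (len 8), cursors c1@1 c2@6 c3@8, authorship 1....2.3
After op 2 (move_left): buffer="ncaitnrn" (len 8), cursors c1@0 c2@5 c3@7, authorship 1....2.3
After op 3 (insert('n')): buffer="nncaitnnrnn" (len 11), cursors c1@1 c2@7 c3@10, authorship 11....22.33
After op 4 (add_cursor(7)): buffer="nncaitnnrnn" (len 11), cursors c1@1 c2@7 c4@7 c3@10, authorship 11....22.33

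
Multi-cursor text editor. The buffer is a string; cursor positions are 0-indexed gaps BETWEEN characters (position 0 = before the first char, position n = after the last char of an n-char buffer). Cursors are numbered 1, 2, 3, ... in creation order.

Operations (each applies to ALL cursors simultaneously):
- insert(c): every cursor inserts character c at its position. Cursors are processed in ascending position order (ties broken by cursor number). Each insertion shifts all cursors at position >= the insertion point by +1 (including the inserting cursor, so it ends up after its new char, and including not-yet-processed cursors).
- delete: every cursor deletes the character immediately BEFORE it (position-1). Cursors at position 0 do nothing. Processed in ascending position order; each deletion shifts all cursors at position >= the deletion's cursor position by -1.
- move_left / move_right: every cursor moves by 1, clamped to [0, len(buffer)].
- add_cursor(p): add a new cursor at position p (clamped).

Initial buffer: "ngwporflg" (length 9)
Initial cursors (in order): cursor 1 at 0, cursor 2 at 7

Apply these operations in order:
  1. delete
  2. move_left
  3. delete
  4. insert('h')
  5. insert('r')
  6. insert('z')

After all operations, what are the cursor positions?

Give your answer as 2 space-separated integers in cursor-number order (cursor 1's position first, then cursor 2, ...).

Answer: 3 10

Derivation:
After op 1 (delete): buffer="ngwporlg" (len 8), cursors c1@0 c2@6, authorship ........
After op 2 (move_left): buffer="ngwporlg" (len 8), cursors c1@0 c2@5, authorship ........
After op 3 (delete): buffer="ngwprlg" (len 7), cursors c1@0 c2@4, authorship .......
After op 4 (insert('h')): buffer="hngwphrlg" (len 9), cursors c1@1 c2@6, authorship 1....2...
After op 5 (insert('r')): buffer="hrngwphrrlg" (len 11), cursors c1@2 c2@8, authorship 11....22...
After op 6 (insert('z')): buffer="hrzngwphrzrlg" (len 13), cursors c1@3 c2@10, authorship 111....222...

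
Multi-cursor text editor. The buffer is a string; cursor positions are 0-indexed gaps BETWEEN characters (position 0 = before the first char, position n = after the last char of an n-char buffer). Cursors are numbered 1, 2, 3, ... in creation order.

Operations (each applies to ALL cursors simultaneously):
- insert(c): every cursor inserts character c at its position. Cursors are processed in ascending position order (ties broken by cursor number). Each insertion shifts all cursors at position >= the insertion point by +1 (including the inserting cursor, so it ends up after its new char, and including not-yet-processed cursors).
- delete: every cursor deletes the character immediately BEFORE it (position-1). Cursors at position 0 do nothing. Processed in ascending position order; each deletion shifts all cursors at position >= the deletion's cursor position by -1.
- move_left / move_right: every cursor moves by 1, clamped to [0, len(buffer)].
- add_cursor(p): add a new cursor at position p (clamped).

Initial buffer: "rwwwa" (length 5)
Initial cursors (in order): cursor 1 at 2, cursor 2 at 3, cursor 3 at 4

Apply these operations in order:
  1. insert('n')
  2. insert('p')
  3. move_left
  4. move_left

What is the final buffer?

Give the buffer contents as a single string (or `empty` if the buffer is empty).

After op 1 (insert('n')): buffer="rwnwnwna" (len 8), cursors c1@3 c2@5 c3@7, authorship ..1.2.3.
After op 2 (insert('p')): buffer="rwnpwnpwnpa" (len 11), cursors c1@4 c2@7 c3@10, authorship ..11.22.33.
After op 3 (move_left): buffer="rwnpwnpwnpa" (len 11), cursors c1@3 c2@6 c3@9, authorship ..11.22.33.
After op 4 (move_left): buffer="rwnpwnpwnpa" (len 11), cursors c1@2 c2@5 c3@8, authorship ..11.22.33.

Answer: rwnpwnpwnpa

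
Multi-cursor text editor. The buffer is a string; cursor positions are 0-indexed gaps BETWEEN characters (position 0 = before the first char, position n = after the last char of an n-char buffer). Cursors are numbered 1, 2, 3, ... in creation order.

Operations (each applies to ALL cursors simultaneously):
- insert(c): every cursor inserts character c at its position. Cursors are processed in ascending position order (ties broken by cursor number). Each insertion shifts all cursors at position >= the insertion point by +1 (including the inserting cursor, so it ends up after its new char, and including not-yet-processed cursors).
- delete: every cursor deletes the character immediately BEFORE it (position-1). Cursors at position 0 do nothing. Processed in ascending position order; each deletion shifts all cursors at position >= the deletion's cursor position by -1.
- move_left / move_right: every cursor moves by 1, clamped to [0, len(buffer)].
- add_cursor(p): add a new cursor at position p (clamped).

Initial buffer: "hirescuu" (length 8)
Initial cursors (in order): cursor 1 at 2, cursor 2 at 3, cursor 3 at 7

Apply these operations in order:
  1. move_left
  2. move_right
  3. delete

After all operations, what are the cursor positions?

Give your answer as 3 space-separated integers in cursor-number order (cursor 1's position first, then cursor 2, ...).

Answer: 1 1 4

Derivation:
After op 1 (move_left): buffer="hirescuu" (len 8), cursors c1@1 c2@2 c3@6, authorship ........
After op 2 (move_right): buffer="hirescuu" (len 8), cursors c1@2 c2@3 c3@7, authorship ........
After op 3 (delete): buffer="hescu" (len 5), cursors c1@1 c2@1 c3@4, authorship .....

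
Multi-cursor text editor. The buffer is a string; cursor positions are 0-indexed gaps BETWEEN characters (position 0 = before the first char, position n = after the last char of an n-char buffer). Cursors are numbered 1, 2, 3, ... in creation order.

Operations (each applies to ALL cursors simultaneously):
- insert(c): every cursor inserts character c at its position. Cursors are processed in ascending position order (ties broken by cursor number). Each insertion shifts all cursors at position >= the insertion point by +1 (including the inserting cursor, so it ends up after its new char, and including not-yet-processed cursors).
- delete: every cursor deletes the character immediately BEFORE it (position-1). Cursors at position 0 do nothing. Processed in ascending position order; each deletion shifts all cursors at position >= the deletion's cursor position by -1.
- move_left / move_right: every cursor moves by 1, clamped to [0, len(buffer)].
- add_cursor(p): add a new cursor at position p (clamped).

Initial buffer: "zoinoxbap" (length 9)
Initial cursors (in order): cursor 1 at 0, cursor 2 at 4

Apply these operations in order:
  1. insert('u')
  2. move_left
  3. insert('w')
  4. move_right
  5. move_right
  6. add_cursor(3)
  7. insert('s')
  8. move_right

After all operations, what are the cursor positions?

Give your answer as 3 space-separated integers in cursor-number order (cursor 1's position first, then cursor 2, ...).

Answer: 6 13 6

Derivation:
After op 1 (insert('u')): buffer="uzoinuoxbap" (len 11), cursors c1@1 c2@6, authorship 1....2.....
After op 2 (move_left): buffer="uzoinuoxbap" (len 11), cursors c1@0 c2@5, authorship 1....2.....
After op 3 (insert('w')): buffer="wuzoinwuoxbap" (len 13), cursors c1@1 c2@7, authorship 11....22.....
After op 4 (move_right): buffer="wuzoinwuoxbap" (len 13), cursors c1@2 c2@8, authorship 11....22.....
After op 5 (move_right): buffer="wuzoinwuoxbap" (len 13), cursors c1@3 c2@9, authorship 11....22.....
After op 6 (add_cursor(3)): buffer="wuzoinwuoxbap" (len 13), cursors c1@3 c3@3 c2@9, authorship 11....22.....
After op 7 (insert('s')): buffer="wuzssoinwuosxbap" (len 16), cursors c1@5 c3@5 c2@12, authorship 11.13...22.2....
After op 8 (move_right): buffer="wuzssoinwuosxbap" (len 16), cursors c1@6 c3@6 c2@13, authorship 11.13...22.2....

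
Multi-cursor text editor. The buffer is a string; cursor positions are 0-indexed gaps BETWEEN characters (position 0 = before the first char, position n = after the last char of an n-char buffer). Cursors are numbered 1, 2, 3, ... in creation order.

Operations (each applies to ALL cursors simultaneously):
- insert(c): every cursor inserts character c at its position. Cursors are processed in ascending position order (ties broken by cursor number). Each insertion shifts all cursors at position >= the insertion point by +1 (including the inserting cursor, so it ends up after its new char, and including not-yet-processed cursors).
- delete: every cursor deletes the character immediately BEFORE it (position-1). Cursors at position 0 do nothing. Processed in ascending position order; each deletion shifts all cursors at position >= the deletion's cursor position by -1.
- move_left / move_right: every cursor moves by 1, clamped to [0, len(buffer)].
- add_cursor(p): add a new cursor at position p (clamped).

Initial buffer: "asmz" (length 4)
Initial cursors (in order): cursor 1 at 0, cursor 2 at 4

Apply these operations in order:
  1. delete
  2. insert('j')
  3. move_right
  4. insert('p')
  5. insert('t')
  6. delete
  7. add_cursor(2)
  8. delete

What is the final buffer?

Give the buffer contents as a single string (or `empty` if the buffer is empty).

After op 1 (delete): buffer="asm" (len 3), cursors c1@0 c2@3, authorship ...
After op 2 (insert('j')): buffer="jasmj" (len 5), cursors c1@1 c2@5, authorship 1...2
After op 3 (move_right): buffer="jasmj" (len 5), cursors c1@2 c2@5, authorship 1...2
After op 4 (insert('p')): buffer="japsmjp" (len 7), cursors c1@3 c2@7, authorship 1.1..22
After op 5 (insert('t')): buffer="japtsmjpt" (len 9), cursors c1@4 c2@9, authorship 1.11..222
After op 6 (delete): buffer="japsmjp" (len 7), cursors c1@3 c2@7, authorship 1.1..22
After op 7 (add_cursor(2)): buffer="japsmjp" (len 7), cursors c3@2 c1@3 c2@7, authorship 1.1..22
After op 8 (delete): buffer="jsmj" (len 4), cursors c1@1 c3@1 c2@4, authorship 1..2

Answer: jsmj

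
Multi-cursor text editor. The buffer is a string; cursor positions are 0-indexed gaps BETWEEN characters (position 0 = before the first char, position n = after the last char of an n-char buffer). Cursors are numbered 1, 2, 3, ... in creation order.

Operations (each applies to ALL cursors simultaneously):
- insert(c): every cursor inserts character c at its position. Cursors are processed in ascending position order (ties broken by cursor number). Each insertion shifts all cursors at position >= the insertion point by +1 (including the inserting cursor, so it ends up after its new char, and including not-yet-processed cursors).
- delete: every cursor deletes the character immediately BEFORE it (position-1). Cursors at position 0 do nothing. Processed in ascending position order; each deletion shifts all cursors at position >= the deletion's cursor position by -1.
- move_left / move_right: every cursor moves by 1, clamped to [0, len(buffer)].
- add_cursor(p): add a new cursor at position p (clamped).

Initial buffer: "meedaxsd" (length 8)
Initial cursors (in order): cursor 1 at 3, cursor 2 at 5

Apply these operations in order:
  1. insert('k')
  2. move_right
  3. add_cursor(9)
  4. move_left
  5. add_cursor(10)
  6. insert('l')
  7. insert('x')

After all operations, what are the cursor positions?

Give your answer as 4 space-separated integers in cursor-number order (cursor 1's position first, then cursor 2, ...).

Answer: 6 11 14 18

Derivation:
After op 1 (insert('k')): buffer="meekdakxsd" (len 10), cursors c1@4 c2@7, authorship ...1..2...
After op 2 (move_right): buffer="meekdakxsd" (len 10), cursors c1@5 c2@8, authorship ...1..2...
After op 3 (add_cursor(9)): buffer="meekdakxsd" (len 10), cursors c1@5 c2@8 c3@9, authorship ...1..2...
After op 4 (move_left): buffer="meekdakxsd" (len 10), cursors c1@4 c2@7 c3@8, authorship ...1..2...
After op 5 (add_cursor(10)): buffer="meekdakxsd" (len 10), cursors c1@4 c2@7 c3@8 c4@10, authorship ...1..2...
After op 6 (insert('l')): buffer="meekldaklxlsdl" (len 14), cursors c1@5 c2@9 c3@11 c4@14, authorship ...11..22.3..4
After op 7 (insert('x')): buffer="meeklxdaklxxlxsdlx" (len 18), cursors c1@6 c2@11 c3@14 c4@18, authorship ...111..222.33..44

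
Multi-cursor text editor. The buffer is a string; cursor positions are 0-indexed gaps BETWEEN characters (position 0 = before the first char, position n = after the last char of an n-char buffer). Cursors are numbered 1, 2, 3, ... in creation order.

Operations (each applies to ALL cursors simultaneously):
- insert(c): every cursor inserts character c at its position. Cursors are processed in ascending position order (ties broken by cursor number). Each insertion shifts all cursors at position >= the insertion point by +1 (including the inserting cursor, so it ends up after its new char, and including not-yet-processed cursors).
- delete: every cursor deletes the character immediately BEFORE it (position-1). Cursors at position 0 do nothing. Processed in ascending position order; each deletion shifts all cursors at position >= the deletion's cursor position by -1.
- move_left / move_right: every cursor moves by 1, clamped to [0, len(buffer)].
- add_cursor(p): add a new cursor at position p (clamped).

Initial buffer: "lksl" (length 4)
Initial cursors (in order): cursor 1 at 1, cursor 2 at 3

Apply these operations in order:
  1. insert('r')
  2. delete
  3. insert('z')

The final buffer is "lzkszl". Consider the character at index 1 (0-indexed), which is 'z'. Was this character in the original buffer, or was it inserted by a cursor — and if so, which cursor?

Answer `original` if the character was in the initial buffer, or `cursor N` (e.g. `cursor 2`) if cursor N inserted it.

Answer: cursor 1

Derivation:
After op 1 (insert('r')): buffer="lrksrl" (len 6), cursors c1@2 c2@5, authorship .1..2.
After op 2 (delete): buffer="lksl" (len 4), cursors c1@1 c2@3, authorship ....
After op 3 (insert('z')): buffer="lzkszl" (len 6), cursors c1@2 c2@5, authorship .1..2.
Authorship (.=original, N=cursor N): . 1 . . 2 .
Index 1: author = 1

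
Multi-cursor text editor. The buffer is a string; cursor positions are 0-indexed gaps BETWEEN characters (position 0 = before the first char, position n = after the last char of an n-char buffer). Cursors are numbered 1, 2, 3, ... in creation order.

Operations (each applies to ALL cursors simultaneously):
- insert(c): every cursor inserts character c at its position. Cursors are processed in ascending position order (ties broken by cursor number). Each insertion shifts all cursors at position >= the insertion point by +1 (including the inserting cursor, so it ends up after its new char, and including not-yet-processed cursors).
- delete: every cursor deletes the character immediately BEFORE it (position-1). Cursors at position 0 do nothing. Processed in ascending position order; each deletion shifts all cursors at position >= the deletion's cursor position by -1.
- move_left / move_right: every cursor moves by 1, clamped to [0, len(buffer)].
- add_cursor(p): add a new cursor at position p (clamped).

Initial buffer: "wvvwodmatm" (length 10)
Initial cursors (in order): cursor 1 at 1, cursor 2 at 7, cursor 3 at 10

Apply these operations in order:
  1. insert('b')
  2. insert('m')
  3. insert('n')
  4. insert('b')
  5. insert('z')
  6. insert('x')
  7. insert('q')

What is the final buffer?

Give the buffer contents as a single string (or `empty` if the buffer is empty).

After op 1 (insert('b')): buffer="wbvvwodmbatmb" (len 13), cursors c1@2 c2@9 c3@13, authorship .1......2...3
After op 2 (insert('m')): buffer="wbmvvwodmbmatmbm" (len 16), cursors c1@3 c2@11 c3@16, authorship .11......22...33
After op 3 (insert('n')): buffer="wbmnvvwodmbmnatmbmn" (len 19), cursors c1@4 c2@13 c3@19, authorship .111......222...333
After op 4 (insert('b')): buffer="wbmnbvvwodmbmnbatmbmnb" (len 22), cursors c1@5 c2@15 c3@22, authorship .1111......2222...3333
After op 5 (insert('z')): buffer="wbmnbzvvwodmbmnbzatmbmnbz" (len 25), cursors c1@6 c2@17 c3@25, authorship .11111......22222...33333
After op 6 (insert('x')): buffer="wbmnbzxvvwodmbmnbzxatmbmnbzx" (len 28), cursors c1@7 c2@19 c3@28, authorship .111111......222222...333333
After op 7 (insert('q')): buffer="wbmnbzxqvvwodmbmnbzxqatmbmnbzxq" (len 31), cursors c1@8 c2@21 c3@31, authorship .1111111......2222222...3333333

Answer: wbmnbzxqvvwodmbmnbzxqatmbmnbzxq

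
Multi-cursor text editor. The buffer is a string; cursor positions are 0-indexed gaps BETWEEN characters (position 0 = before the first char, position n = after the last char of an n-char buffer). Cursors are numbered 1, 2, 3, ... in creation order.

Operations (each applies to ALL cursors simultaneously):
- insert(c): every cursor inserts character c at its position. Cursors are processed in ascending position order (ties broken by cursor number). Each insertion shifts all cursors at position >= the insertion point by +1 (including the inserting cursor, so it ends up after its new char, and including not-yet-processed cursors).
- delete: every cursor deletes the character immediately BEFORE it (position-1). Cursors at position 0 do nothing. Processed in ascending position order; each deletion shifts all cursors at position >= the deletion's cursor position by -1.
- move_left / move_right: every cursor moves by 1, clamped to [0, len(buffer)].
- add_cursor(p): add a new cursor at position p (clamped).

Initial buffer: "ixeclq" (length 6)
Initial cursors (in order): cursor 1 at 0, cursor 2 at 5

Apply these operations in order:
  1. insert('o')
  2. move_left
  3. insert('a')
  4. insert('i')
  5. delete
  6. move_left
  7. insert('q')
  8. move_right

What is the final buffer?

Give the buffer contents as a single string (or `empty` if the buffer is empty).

After op 1 (insert('o')): buffer="oixecloq" (len 8), cursors c1@1 c2@7, authorship 1.....2.
After op 2 (move_left): buffer="oixecloq" (len 8), cursors c1@0 c2@6, authorship 1.....2.
After op 3 (insert('a')): buffer="aoixeclaoq" (len 10), cursors c1@1 c2@8, authorship 11.....22.
After op 4 (insert('i')): buffer="aioixeclaioq" (len 12), cursors c1@2 c2@10, authorship 111.....222.
After op 5 (delete): buffer="aoixeclaoq" (len 10), cursors c1@1 c2@8, authorship 11.....22.
After op 6 (move_left): buffer="aoixeclaoq" (len 10), cursors c1@0 c2@7, authorship 11.....22.
After op 7 (insert('q')): buffer="qaoixeclqaoq" (len 12), cursors c1@1 c2@9, authorship 111.....222.
After op 8 (move_right): buffer="qaoixeclqaoq" (len 12), cursors c1@2 c2@10, authorship 111.....222.

Answer: qaoixeclqaoq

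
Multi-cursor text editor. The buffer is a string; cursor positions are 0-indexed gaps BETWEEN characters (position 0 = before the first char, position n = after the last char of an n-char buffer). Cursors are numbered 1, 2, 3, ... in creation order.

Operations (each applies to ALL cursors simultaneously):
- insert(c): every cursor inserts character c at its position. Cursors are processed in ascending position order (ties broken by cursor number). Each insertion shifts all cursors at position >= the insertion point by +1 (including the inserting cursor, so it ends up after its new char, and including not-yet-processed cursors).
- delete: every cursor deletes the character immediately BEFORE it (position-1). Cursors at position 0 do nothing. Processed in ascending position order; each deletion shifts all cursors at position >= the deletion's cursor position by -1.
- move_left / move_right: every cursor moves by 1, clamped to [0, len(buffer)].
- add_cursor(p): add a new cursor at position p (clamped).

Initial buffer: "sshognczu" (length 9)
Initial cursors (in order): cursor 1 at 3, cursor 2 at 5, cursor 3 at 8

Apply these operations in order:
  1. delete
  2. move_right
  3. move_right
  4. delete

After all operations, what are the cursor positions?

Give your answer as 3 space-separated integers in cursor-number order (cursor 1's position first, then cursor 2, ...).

Answer: 3 3 3

Derivation:
After op 1 (delete): buffer="ssoncu" (len 6), cursors c1@2 c2@3 c3@5, authorship ......
After op 2 (move_right): buffer="ssoncu" (len 6), cursors c1@3 c2@4 c3@6, authorship ......
After op 3 (move_right): buffer="ssoncu" (len 6), cursors c1@4 c2@5 c3@6, authorship ......
After op 4 (delete): buffer="sso" (len 3), cursors c1@3 c2@3 c3@3, authorship ...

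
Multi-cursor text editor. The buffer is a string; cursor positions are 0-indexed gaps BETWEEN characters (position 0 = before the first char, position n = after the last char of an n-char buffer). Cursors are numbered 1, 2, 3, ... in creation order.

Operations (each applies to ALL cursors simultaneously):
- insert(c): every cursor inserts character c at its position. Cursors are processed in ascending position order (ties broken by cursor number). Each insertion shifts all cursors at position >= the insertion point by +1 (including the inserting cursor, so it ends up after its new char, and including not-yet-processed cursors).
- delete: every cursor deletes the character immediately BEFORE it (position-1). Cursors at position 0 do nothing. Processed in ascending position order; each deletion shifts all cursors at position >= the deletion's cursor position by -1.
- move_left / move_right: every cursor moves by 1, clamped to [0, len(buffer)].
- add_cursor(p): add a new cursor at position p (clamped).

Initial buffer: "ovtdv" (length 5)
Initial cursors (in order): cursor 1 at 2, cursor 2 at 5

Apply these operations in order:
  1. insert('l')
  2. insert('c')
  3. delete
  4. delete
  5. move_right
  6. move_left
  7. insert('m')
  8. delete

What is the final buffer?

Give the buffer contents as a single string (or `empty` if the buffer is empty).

After op 1 (insert('l')): buffer="ovltdvl" (len 7), cursors c1@3 c2@7, authorship ..1...2
After op 2 (insert('c')): buffer="ovlctdvlc" (len 9), cursors c1@4 c2@9, authorship ..11...22
After op 3 (delete): buffer="ovltdvl" (len 7), cursors c1@3 c2@7, authorship ..1...2
After op 4 (delete): buffer="ovtdv" (len 5), cursors c1@2 c2@5, authorship .....
After op 5 (move_right): buffer="ovtdv" (len 5), cursors c1@3 c2@5, authorship .....
After op 6 (move_left): buffer="ovtdv" (len 5), cursors c1@2 c2@4, authorship .....
After op 7 (insert('m')): buffer="ovmtdmv" (len 7), cursors c1@3 c2@6, authorship ..1..2.
After op 8 (delete): buffer="ovtdv" (len 5), cursors c1@2 c2@4, authorship .....

Answer: ovtdv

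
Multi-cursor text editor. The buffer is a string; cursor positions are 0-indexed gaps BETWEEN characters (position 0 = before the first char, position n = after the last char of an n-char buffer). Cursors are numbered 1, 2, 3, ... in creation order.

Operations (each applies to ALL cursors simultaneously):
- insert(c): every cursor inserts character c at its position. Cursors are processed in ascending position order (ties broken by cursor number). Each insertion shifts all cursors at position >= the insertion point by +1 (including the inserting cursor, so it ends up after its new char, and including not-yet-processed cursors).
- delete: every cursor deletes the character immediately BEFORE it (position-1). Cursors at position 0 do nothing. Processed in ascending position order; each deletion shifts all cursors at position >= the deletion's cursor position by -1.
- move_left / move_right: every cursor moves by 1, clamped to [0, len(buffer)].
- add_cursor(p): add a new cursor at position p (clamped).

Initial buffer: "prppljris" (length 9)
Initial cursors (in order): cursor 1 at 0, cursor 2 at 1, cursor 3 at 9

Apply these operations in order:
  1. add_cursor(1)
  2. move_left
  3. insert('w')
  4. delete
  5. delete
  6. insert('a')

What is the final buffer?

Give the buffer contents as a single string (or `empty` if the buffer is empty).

After op 1 (add_cursor(1)): buffer="prppljris" (len 9), cursors c1@0 c2@1 c4@1 c3@9, authorship .........
After op 2 (move_left): buffer="prppljris" (len 9), cursors c1@0 c2@0 c4@0 c3@8, authorship .........
After op 3 (insert('w')): buffer="wwwprppljriws" (len 13), cursors c1@3 c2@3 c4@3 c3@12, authorship 124........3.
After op 4 (delete): buffer="prppljris" (len 9), cursors c1@0 c2@0 c4@0 c3@8, authorship .........
After op 5 (delete): buffer="prppljrs" (len 8), cursors c1@0 c2@0 c4@0 c3@7, authorship ........
After op 6 (insert('a')): buffer="aaaprppljras" (len 12), cursors c1@3 c2@3 c4@3 c3@11, authorship 124.......3.

Answer: aaaprppljras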